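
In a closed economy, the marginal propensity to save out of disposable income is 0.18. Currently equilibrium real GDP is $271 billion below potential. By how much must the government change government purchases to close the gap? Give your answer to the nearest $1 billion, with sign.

MPC = 1 − MPS = 1 − 0.18 = 0.82.
Spending multiplier = 1/(1 − MPC) = 1/(1 − 0.82) = 1/0.18 ≈ 5.556.
Need ΔY = +$271 billion, so ΔG = ΔY/k = (+$271 billion) × 0.18 ≈ +$49 billion.
The government should increase government purchases by $49 billion.

+$49 billion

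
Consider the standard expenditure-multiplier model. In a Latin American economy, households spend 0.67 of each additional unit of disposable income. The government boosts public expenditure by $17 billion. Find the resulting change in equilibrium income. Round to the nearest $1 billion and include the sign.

+$52 billion

Government-spending multiplier = 1/(1 − MPC) = 1/(1 − 0.67) = 1/0.33 ≈ 3.03.
ΔY = k × ΔG = (+$17 billion) / 0.33 ≈ +$52 billion.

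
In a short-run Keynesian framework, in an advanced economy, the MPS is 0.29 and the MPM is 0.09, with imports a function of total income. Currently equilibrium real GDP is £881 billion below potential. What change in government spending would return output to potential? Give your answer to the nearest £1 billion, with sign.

+£335 billion

MPC = 1 − MPS = 1 − 0.29 = 0.71.
Spending multiplier = 1/(1 − c + m) = 1/(1 − 0.71 + 0.09) = 1/0.38 ≈ 2.632.
Need ΔY = +£881 billion, so ΔG = ΔY/k = (+£881 billion) × 0.38 ≈ +£335 billion.
The government should increase government spending by £335 billion.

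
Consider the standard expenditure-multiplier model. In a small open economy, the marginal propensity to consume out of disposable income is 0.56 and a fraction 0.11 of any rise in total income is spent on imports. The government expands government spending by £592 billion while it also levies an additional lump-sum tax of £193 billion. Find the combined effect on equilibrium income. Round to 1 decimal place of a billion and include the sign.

+£879.9 billion

Expenditure multiplier = 1/(1 − c + m) = 1/(1 − 0.56 + 0.11) = 1/0.55 ≈ 1.818.
ΔG contributes k·ΔG = (+£592 billion) / 0.55 ≈ +£1,076.4 billion.
ΔT of +£193 billion changes first-round spending by −c·ΔT = −£108.08 billion, contributing k·(−c·ΔT) = (−£108.08 billion) / 0.55 ≈ −£196.5 billion.
Net ΔY = k(ΔG − c·ΔT) = (+£483.92 billion) / 0.55 ≈ +£879.9 billion.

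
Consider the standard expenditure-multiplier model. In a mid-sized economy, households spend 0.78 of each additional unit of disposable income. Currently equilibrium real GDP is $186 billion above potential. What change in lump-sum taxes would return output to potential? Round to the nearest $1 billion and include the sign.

Spending multiplier = 1/(1 − MPC) = 1/(1 − 0.78) = 1/0.22 ≈ 4.545.
Tax multiplier = −c·k = −0.78/0.22 ≈ −3.545. Need ΔY = −$186 billion, so ΔT = ΔY/(−c·k) = −(−$186 billion) × 0.22 / 0.78 ≈ +$52 billion.
The government should raise lump-sum taxes by $52 billion.

+$52 billion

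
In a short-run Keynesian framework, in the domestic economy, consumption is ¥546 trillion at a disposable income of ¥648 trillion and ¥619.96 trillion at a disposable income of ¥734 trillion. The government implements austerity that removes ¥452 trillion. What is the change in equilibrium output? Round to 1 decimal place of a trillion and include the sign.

MPC = ΔC/ΔYd = (619.96 − 546)/(734 − 648) = 73.96/86 = 0.86.
Spending multiplier = 1/(1 − MPC) = 1/(1 − 0.86) = 1/0.14 ≈ 7.143.
ΔY = k × ΔG = (−¥452 trillion) / 0.14 ≈ −¥3,228.6 trillion.

−¥3,228.6 trillion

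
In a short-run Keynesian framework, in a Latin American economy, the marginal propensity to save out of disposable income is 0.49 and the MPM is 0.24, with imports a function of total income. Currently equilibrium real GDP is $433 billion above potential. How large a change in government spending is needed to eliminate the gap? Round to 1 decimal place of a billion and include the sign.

MPC = 1 − MPS = 1 − 0.49 = 0.51.
Spending multiplier = 1/(1 − c + m) = 1/(1 − 0.51 + 0.24) = 1/0.73 ≈ 1.37.
Need ΔY = −$433 billion, so ΔG = ΔY/k = (−$433 billion) × 0.73 ≈ −$316.1 billion.
The government should cut government spending by $316.1 billion.

−$316.1 billion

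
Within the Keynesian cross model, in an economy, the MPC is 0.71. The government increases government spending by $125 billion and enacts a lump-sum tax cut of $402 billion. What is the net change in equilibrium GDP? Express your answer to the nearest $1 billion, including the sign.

Expenditure multiplier = 1/(1 − MPC) = 1/(1 − 0.71) = 1/0.29 ≈ 3.448.
ΔG contributes k·ΔG = (+$125 billion) / 0.29 ≈ +$431 billion.
ΔT of −$402 billion changes first-round spending by −c·ΔT = +$285.42 billion, contributing k·(−c·ΔT) = (+$285.42 billion) / 0.29 ≈ +$984.2 billion.
Net ΔY = k(ΔG − c·ΔT) = (+$410.42 billion) / 0.29 ≈ +$1,415 billion.

+$1,415 billion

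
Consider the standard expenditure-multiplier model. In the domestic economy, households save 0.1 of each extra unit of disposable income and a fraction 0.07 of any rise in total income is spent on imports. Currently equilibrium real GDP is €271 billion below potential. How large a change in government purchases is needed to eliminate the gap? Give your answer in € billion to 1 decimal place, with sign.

MPC = 1 − MPS = 1 − 0.1 = 0.9.
Spending multiplier = 1/(1 − c + m) = 1/(1 − 0.9 + 0.07) = 1/0.17 ≈ 5.882.
Need ΔY = +€271 billion, so ΔG = ΔY/k = (+€271 billion) × 0.17 ≈ +€46.1 billion.
The government should increase government purchases by €46.1 billion.

+€46.1 billion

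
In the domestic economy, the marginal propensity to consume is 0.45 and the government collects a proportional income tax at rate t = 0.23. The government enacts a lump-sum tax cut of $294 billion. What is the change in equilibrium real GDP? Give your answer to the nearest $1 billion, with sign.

A lump-sum tax change of −$294 billion shifts disposable income by +$294 billion; first-round consumption changes by −c × ΔT = −0.45 × (−$294 billion) = +$132.3 billion.
Expenditure multiplier = 1/(1 − c(1−t)) = 1/(1 − 0.45×0.77) = 1/0.6535 ≈ 1.53.
The tax multiplier is −c × k ≈ −0.689, so ΔY = k × (−c·ΔT) = (+$132.3 billion) / 0.6535 ≈ +$202 billion.

+$202 billion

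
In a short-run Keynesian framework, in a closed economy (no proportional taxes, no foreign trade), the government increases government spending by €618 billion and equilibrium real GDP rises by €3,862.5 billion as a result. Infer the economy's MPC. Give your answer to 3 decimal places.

0.840

Implied spending multiplier k = ΔY/ΔG = 3,862.5/618 = 6.25.
Since k = 1/(1 − MPC), MPC = 1 − 1/k = 1 − ΔG/ΔY = 1 − 618/3,862.5 = 0.840.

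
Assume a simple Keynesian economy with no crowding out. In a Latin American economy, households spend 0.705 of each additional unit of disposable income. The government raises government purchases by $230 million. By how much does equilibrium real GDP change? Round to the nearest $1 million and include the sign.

Spending multiplier = 1/(1 − MPC) = 1/(1 − 0.705) = 1/0.295 ≈ 3.39.
ΔY = k × ΔG = (+$230 million) / 0.295 ≈ +$780 million.

+$780 million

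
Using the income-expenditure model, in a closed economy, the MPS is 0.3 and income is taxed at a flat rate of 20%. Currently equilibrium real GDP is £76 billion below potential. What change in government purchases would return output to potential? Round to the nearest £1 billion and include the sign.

+£33 billion

MPC = 1 − MPS = 1 − 0.3 = 0.7.
Spending multiplier = 1/(1 − c(1−t)) = 1/(1 − 0.7×0.8) = 1/0.44 ≈ 2.273.
Need ΔY = +£76 billion, so ΔG = ΔY/k = (+£76 billion) × 0.44 ≈ +£33 billion.
The government should increase government purchases by £33 billion.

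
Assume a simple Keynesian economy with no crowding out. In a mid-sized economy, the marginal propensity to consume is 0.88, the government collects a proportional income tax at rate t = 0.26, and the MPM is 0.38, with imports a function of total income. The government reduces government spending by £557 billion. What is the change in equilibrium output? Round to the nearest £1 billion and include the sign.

Spending multiplier = 1/(1 − c(1−t) + m) = 1/(1 − 0.88×0.74 + 0.38) = 1/0.7288 ≈ 1.372.
ΔY = k × ΔG = (−£557 billion) / 0.7288 ≈ −£764 billion.

−£764 billion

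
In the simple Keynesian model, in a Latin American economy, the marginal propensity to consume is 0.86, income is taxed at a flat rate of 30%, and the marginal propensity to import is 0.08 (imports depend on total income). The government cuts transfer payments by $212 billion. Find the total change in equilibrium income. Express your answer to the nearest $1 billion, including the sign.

−$381 billion

The transfer change shifts disposable income by −$212 billion, so first-round consumption changes by c·ΔTR = 0.86 × (−$212 billion) = −$182.32 billion.
Expenditure multiplier = 1/(1 − c(1−t) + m) = 1/(1 − 0.86×0.7 + 0.08) = 1/0.478 ≈ 2.092.
The transfer multiplier is c × k ≈ 1.799, so ΔY = k × (c·ΔTR) = (−$182.32 billion) / 0.478 ≈ −$381 billion.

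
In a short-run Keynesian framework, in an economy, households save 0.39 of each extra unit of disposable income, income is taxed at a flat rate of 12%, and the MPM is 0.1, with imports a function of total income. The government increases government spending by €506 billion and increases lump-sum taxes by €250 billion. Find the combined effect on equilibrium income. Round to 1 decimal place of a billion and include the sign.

MPC = 1 − MPS = 1 − 0.39 = 0.61.
Expenditure multiplier = 1/(1 − c(1−t) + m) = 1/(1 − 0.61×0.88 + 0.1) = 1/0.5632 ≈ 1.776.
ΔG contributes k·ΔG = (+€506 billion) / 0.5632 ≈ +€898.4 billion.
ΔT of +€250 billion changes first-round spending by −c·ΔT = −€152.5 billion, contributing k·(−c·ΔT) = (−€152.5 billion) / 0.5632 ≈ −€270.8 billion.
Net ΔY = k(ΔG − c·ΔT) = (+€353.5 billion) / 0.5632 ≈ +€627.7 billion.

+€627.7 billion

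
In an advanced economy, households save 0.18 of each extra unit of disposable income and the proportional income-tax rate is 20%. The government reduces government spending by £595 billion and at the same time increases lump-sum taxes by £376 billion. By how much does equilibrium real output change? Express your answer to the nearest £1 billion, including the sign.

−£2,626 billion

MPC = 1 − MPS = 1 − 0.18 = 0.82.
Expenditure multiplier = 1/(1 − c(1−t)) = 1/(1 − 0.82×0.8) = 1/0.344 ≈ 2.907.
ΔG contributes k·ΔG = (−£595 billion) / 0.344 ≈ −£1,729.7 billion.
ΔT of +£376 billion changes first-round spending by −c·ΔT = −£308.32 billion, contributing k·(−c·ΔT) = (−£308.32 billion) / 0.344 ≈ −£896.3 billion.
Net ΔY = k(ΔG − c·ΔT) = (−£903.32 billion) / 0.344 ≈ −£2,626 billion.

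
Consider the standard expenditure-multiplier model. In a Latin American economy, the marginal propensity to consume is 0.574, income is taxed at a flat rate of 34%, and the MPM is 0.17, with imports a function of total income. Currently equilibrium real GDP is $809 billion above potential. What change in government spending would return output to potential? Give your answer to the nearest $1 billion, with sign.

−$640 billion

Spending multiplier = 1/(1 − c(1−t) + m) = 1/(1 − 0.574×0.66 + 0.17) = 1/0.79116 ≈ 1.264.
Need ΔY = −$809 billion, so ΔG = ΔY/k = (−$809 billion) × 0.79116 ≈ −$640 billion.
The government should cut government spending by $640 billion.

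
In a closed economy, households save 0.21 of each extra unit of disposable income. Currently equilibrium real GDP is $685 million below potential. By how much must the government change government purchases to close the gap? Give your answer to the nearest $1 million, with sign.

MPC = 1 − MPS = 1 − 0.21 = 0.79.
Spending multiplier = 1/(1 − MPC) = 1/(1 − 0.79) = 1/0.21 ≈ 4.762.
Need ΔY = +$685 million, so ΔG = ΔY/k = (+$685 million) × 0.21 ≈ +$144 million.
The government should increase government purchases by $144 million.

+$144 million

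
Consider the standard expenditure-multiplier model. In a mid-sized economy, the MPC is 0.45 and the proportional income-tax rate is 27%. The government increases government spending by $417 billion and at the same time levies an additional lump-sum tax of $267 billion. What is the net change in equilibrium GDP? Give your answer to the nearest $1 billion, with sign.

+$442 billion

Expenditure multiplier = 1/(1 − c(1−t)) = 1/(1 − 0.45×0.73) = 1/0.6715 ≈ 1.489.
ΔG contributes k·ΔG = (+$417 billion) / 0.6715 ≈ +$621 billion.
ΔT of +$267 billion changes first-round spending by −c·ΔT = −$120.15 billion, contributing k·(−c·ΔT) = (−$120.15 billion) / 0.6715 ≈ −$178.9 billion.
Net ΔY = k(ΔG − c·ΔT) = (+$296.85 billion) / 0.6715 ≈ +$442 billion.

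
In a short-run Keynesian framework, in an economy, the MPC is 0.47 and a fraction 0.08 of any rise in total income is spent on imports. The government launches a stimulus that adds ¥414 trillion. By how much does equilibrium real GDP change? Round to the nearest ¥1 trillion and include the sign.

+¥679 trillion

Expenditure multiplier = 1/(1 − c + m) = 1/(1 − 0.47 + 0.08) = 1/0.61 ≈ 1.639.
ΔY = k × ΔG = (+¥414 trillion) / 0.61 ≈ +¥679 trillion.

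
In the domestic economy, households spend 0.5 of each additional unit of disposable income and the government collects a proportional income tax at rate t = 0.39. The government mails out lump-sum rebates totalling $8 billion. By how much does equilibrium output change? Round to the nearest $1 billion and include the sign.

+$6 billion

A lump-sum tax change of −$8 billion shifts disposable income by +$8 billion; first-round consumption changes by −c × ΔT = −0.5 × (−$8 billion) = +$4 billion.
Expenditure multiplier = 1/(1 − c(1−t)) = 1/(1 − 0.5×0.61) = 1/0.695 ≈ 1.439.
The tax multiplier is −c × k ≈ −0.719, so ΔY = k × (−c·ΔT) = (+$4 billion) / 0.695 ≈ +$6 billion.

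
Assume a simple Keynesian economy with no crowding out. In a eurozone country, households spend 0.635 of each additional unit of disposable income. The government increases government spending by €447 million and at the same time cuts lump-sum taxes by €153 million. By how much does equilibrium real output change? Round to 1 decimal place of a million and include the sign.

Expenditure multiplier = 1/(1 − MPC) = 1/(1 − 0.635) = 1/0.365 ≈ 2.74.
ΔG contributes k·ΔG = (+€447 million) / 0.365 ≈ +€1,224.7 million.
ΔT of −€153 million changes first-round spending by −c·ΔT = +€97.155 million, contributing k·(−c·ΔT) = (+€97.155 million) / 0.365 ≈ +€266.2 million.
Net ΔY = k(ΔG − c·ΔT) = (+€544.155 million) / 0.365 ≈ +€1,490.8 million.

+€1,490.8 million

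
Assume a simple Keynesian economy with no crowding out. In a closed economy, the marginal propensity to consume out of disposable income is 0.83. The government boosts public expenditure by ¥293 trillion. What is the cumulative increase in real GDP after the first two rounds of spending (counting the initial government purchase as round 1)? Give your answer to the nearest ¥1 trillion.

Round 1 adds ΔG = ¥293 trillion; each later round is MPC = 0.83 times the previous.
After 2 rounds: 293 + 243.19 = ΔG·(1 − c^2)/(1 − c) = 293 × (1 − 0.6889)/0.17 ≈ ¥536 trillion.

¥536 trillion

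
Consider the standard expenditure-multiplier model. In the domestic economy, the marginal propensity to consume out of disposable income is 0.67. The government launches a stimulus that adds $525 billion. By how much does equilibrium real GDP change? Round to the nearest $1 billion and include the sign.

Government-spending multiplier = 1/(1 − MPC) = 1/(1 − 0.67) = 1/0.33 ≈ 3.03.
ΔY = k × ΔG = (+$525 billion) / 0.33 ≈ +$1,591 billion.

+$1,591 billion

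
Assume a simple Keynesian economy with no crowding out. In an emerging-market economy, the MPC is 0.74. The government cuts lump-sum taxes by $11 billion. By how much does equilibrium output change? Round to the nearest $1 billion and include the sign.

+$31 billion

A lump-sum tax change of −$11 billion shifts disposable income by +$11 billion; first-round consumption changes by −c × ΔT = −0.74 × (−$11 billion) = +$8.14 billion.
Expenditure multiplier = 1/(1 − MPC) = 1/(1 − 0.74) = 1/0.26 ≈ 3.846.
The tax multiplier is −c × k ≈ −2.846, so ΔY = k × (−c·ΔT) = (+$8.14 billion) / 0.26 ≈ +$31 billion.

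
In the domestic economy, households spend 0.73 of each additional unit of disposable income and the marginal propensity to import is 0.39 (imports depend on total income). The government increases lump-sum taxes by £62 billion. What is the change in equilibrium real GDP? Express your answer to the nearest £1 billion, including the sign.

A lump-sum tax change of +£62 billion shifts disposable income by −£62 billion; first-round consumption changes by −c × ΔT = −0.73 × (+£62 billion) = −£45.26 billion.
Expenditure multiplier = 1/(1 − c + m) = 1/(1 − 0.73 + 0.39) = 1/0.66 ≈ 1.515.
The tax multiplier is −c × k ≈ −1.106, so ΔY = k × (−c·ΔT) = (−£45.26 billion) / 0.66 ≈ −£69 billion.

−£69 billion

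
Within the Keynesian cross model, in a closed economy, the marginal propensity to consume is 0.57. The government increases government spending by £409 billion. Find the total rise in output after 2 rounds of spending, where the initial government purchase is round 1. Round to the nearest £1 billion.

£642 billion

Round 1 adds ΔG = £409 billion; each later round is MPC = 0.57 times the previous.
After 2 rounds: 409 + 233.13 = ΔG·(1 − c^2)/(1 − c) = 409 × (1 − 0.3249)/0.43 ≈ £642 billion.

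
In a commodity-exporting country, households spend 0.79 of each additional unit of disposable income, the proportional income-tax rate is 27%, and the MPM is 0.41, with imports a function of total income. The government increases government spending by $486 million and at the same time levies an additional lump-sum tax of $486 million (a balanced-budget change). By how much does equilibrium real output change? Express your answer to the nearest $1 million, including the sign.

Expenditure multiplier = 1/(1 − c(1−t) + m) = 1/(1 − 0.79×0.73 + 0.41) = 1/0.8333 ≈ 1.2.
ΔG contributes k·ΔG = (+$486 million) / 0.8333 ≈ +$583.2 million.
ΔT of +$486 million changes first-round spending by −c·ΔT = −$383.94 million, contributing k·(−c·ΔT) = (−$383.94 million) / 0.8333 ≈ −$460.7 million.
Net ΔY = k(ΔG − c·ΔT) = (+$102.06 million) / 0.8333 ≈ +$122 million.

+$122 million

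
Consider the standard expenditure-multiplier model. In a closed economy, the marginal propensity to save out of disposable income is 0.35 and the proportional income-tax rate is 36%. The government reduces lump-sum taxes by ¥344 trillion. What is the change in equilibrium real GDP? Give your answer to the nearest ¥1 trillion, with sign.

+¥383 trillion

MPC = 1 − MPS = 1 − 0.35 = 0.65.
A lump-sum tax change of −¥344 trillion shifts disposable income by +¥344 trillion; first-round consumption changes by −c × ΔT = −0.65 × (−¥344 trillion) = +¥223.6 trillion.
Expenditure multiplier = 1/(1 − c(1−t)) = 1/(1 − 0.65×0.64) = 1/0.584 ≈ 1.712.
The tax multiplier is −c × k ≈ −1.113, so ΔY = k × (−c·ΔT) = (+¥223.6 trillion) / 0.584 ≈ +¥383 trillion.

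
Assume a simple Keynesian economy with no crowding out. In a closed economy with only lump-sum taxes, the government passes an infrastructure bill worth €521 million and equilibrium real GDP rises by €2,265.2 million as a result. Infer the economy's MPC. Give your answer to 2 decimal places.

0.77

Implied spending multiplier k = ΔY/ΔG = 2,265.2/521 ≈ 4.3478.
Since k = 1/(1 − MPC), MPC = 1 − 1/k = 1 − ΔG/ΔY = 1 − 521/2,265.2 ≈ 0.77.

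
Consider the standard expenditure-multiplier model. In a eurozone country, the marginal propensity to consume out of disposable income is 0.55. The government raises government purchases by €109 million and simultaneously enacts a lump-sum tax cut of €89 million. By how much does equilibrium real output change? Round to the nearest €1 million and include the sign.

+€351 million

Expenditure multiplier = 1/(1 − MPC) = 1/(1 − 0.55) = 1/0.45 ≈ 2.222.
ΔG contributes k·ΔG = (+€109 million) / 0.45 ≈ +€242.2 million.
ΔT of −€89 million changes first-round spending by −c·ΔT = +€48.95 million, contributing k·(−c·ΔT) = (+€48.95 million) / 0.45 ≈ +€108.8 million.
Net ΔY = k(ΔG − c·ΔT) = (+€157.95 million) / 0.45 = +€351 million.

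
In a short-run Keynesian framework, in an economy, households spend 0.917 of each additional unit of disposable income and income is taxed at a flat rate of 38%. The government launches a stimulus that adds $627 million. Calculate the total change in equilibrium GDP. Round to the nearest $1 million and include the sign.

+$1,453 million

Expenditure multiplier = 1/(1 − c(1−t)) = 1/(1 − 0.917×0.62) = 1/0.43146 ≈ 2.318.
ΔY = k × ΔG = (+$627 million) / 0.43146 ≈ +$1,453 million.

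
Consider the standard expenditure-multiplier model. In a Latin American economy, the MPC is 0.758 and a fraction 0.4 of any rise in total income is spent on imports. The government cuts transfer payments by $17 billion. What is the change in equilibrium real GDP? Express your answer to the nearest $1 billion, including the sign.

The transfer change shifts disposable income by −$17 billion, so first-round consumption changes by c·ΔTR = 0.758 × (−$17 billion) = −$12.886 billion.
Expenditure multiplier = 1/(1 − c + m) = 1/(1 − 0.758 + 0.4) = 1/0.642 ≈ 1.558.
The transfer multiplier is c × k ≈ 1.181, so ΔY = k × (c·ΔTR) = (−$12.886 billion) / 0.642 ≈ −$20 billion.

−$20 billion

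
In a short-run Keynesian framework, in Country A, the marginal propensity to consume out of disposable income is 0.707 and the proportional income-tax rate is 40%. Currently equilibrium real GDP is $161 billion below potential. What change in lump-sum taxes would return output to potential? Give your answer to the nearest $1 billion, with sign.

−$131 billion

Spending multiplier = 1/(1 − c(1−t)) = 1/(1 − 0.707×0.6) = 1/0.5758 ≈ 1.737.
Tax multiplier = −c·k = −0.707/0.5758 ≈ −1.228. Need ΔY = +$161 billion, so ΔT = ΔY/(−c·k) = −(+$161 billion) × 0.5758 / 0.707 ≈ −$131 billion.
The government should cut lump-sum taxes by $131 billion.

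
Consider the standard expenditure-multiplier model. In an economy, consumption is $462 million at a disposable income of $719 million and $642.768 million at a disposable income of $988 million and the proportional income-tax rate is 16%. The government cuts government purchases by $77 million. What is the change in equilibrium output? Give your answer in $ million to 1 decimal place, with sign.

MPC = ΔC/ΔYd = (642.768 − 462)/(988 − 719) = 180.768/269 = 0.672.
Government-spending multiplier = 1/(1 − c(1−t)) = 1/(1 − 0.672×0.84) = 1/0.43552 ≈ 2.296.
ΔY = k × ΔG = (−$77 million) / 0.43552 ≈ −$176.8 million.

−$176.8 million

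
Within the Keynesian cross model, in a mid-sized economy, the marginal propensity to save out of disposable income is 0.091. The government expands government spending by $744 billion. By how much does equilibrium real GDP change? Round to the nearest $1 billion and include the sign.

+$8,176 billion

MPC = 1 − MPS = 1 − 0.091 = 0.909.
Government-spending multiplier = 1/(1 − MPC) = 1/(1 − 0.909) = 1/0.091 ≈ 10.989.
ΔY = k × ΔG = (+$744 billion) / 0.091 ≈ +$8,176 billion.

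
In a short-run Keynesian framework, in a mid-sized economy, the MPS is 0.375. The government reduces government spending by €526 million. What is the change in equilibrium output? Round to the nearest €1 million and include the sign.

−€1,403 million

MPC = 1 − MPS = 1 − 0.375 = 0.625.
Expenditure multiplier = 1/(1 − MPC) = 1/(1 − 0.625) = 1/0.375 ≈ 2.667.
ΔY = k × ΔG = (−€526 million) / 0.375 ≈ −€1,403 million.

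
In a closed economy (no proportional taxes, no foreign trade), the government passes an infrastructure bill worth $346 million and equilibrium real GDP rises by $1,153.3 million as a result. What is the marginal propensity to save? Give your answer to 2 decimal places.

Implied spending multiplier k = ΔY/ΔG = 1,153.3/346 ≈ 3.3332.
Since k = 1/(1 − MPC), MPC = 1 − 1/k = 1 − ΔG/ΔY = 1 − 346/1,153.3 ≈ 0.70.
MPS = 1 − MPC = 0.30.

0.30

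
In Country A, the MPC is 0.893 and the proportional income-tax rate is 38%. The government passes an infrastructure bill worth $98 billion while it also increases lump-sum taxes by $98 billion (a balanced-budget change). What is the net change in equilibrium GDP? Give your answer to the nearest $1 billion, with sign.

+$23 billion

Expenditure multiplier = 1/(1 − c(1−t)) = 1/(1 − 0.893×0.62) = 1/0.44634 ≈ 2.24.
ΔG contributes k·ΔG = (+$98 billion) / 0.44634 ≈ +$219.6 billion.
ΔT of +$98 billion changes first-round spending by −c·ΔT = −$87.514 billion, contributing k·(−c·ΔT) = (−$87.514 billion) / 0.44634 ≈ −$196.1 billion.
Net ΔY = k(ΔG − c·ΔT) = (+$10.486 billion) / 0.44634 ≈ +$23 billion.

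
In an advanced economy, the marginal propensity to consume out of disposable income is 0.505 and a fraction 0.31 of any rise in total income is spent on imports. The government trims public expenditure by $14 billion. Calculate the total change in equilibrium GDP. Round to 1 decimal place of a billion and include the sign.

Spending multiplier = 1/(1 − c + m) = 1/(1 − 0.505 + 0.31) = 1/0.805 ≈ 1.242.
ΔY = k × ΔG = (−$14 billion) / 0.805 ≈ −$17.4 billion.

−$17.4 billion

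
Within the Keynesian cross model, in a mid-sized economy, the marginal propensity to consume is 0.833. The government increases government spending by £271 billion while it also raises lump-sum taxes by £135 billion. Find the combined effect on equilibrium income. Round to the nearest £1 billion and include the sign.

+£949 billion

Expenditure multiplier = 1/(1 − MPC) = 1/(1 − 0.833) = 1/0.167 ≈ 5.988.
ΔG contributes k·ΔG = (+£271 billion) / 0.167 ≈ +£1,622.8 billion.
ΔT of +£135 billion changes first-round spending by −c·ΔT = −£112.455 billion, contributing k·(−c·ΔT) = (−£112.455 billion) / 0.167 ≈ −£673.4 billion.
Net ΔY = k(ΔG − c·ΔT) = (+£158.545 billion) / 0.167 ≈ +£949 billion.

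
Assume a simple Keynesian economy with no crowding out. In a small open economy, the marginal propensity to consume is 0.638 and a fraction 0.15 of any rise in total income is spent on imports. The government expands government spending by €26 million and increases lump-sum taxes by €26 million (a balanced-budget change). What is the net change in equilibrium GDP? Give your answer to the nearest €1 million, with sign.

Expenditure multiplier = 1/(1 − c + m) = 1/(1 − 0.638 + 0.15) = 1/0.512 ≈ 1.953.
ΔG contributes k·ΔG = (+€26 million) / 0.512 ≈ +€50.8 million.
ΔT of +€26 million changes first-round spending by −c·ΔT = −€16.588 million, contributing k·(−c·ΔT) = (−€16.588 million) / 0.512 ≈ −€32.4 million.
Net ΔY = k(ΔG − c·ΔT) = (+€9.412 million) / 0.512 ≈ +€18 million.

+€18 million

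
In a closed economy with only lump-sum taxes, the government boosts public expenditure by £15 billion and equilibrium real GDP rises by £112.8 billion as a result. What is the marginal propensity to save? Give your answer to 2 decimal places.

Implied spending multiplier k = ΔY/ΔG = 112.8/15 = 7.52.
Since k = 1/(1 − MPC), MPC = 1 − 1/k = 1 − ΔG/ΔY = 1 − 15/112.8 ≈ 0.87.
MPS = 1 − MPC = 0.13.

0.13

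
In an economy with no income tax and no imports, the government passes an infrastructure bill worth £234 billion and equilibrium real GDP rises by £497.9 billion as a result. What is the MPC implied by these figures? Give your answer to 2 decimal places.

0.53

Implied spending multiplier k = ΔY/ΔG = 497.9/234 ≈ 2.1278.
Since k = 1/(1 − MPC), MPC = 1 − 1/k = 1 − ΔG/ΔY = 1 − 234/497.9 ≈ 0.53.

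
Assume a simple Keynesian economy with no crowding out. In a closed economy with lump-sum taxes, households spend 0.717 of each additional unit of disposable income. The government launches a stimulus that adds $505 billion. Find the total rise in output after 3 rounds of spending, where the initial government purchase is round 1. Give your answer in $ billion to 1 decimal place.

$1,126.7 billion

Round 1 adds ΔG = $505 billion; each later round is MPC = 0.717 times the previous.
After 3 rounds: 505 + 362.085 + 259.614945 = ΔG·(1 − c^3)/(1 − c) = 505 × (1 − 0.368601813)/0.283 ≈ $1,126.7 billion.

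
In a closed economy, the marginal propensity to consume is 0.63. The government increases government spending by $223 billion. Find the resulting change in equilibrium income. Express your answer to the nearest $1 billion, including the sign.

+$603 billion

Government-spending multiplier = 1/(1 − MPC) = 1/(1 − 0.63) = 1/0.37 ≈ 2.703.
ΔY = k × ΔG = (+$223 billion) / 0.37 ≈ +$603 billion.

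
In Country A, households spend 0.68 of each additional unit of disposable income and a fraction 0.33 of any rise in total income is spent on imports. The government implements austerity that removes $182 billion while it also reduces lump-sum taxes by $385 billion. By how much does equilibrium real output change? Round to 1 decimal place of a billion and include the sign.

Expenditure multiplier = 1/(1 − c + m) = 1/(1 − 0.68 + 0.33) = 1/0.65 ≈ 1.538.
ΔG contributes k·ΔG = (−$182 billion) / 0.65 = −$280 billion.
ΔT of −$385 billion changes first-round spending by −c·ΔT = +$261.8 billion, contributing k·(−c·ΔT) = (+$261.8 billion) / 0.65 ≈ +$402.8 billion.
Net ΔY = k(ΔG − c·ΔT) = (+$79.8 billion) / 0.65 ≈ +$122.8 billion.

+$122.8 billion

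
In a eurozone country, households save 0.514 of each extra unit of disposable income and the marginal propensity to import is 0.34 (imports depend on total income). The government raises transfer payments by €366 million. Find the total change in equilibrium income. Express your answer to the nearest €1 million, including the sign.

MPC = 1 − MPS = 1 − 0.514 = 0.486.
The transfer change shifts disposable income by +€366 million, so first-round consumption changes by c·ΔTR = 0.486 × (+€366 million) = +€177.876 million.
Expenditure multiplier = 1/(1 − c + m) = 1/(1 − 0.486 + 0.34) = 1/0.854 ≈ 1.171.
The transfer multiplier is c × k ≈ 0.569, so ΔY = k × (c·ΔTR) = (+€177.876 million) / 0.854 ≈ +€208 million.

+€208 million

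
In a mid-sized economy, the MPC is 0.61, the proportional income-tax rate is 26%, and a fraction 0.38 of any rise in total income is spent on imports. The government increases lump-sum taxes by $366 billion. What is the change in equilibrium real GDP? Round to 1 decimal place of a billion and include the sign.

A lump-sum tax change of +$366 billion shifts disposable income by −$366 billion; first-round consumption changes by −c × ΔT = −0.61 × (+$366 billion) = −$223.26 billion.
Expenditure multiplier = 1/(1 − c(1−t) + m) = 1/(1 − 0.61×0.74 + 0.38) = 1/0.9286 ≈ 1.077.
The tax multiplier is −c × k ≈ −0.657, so ΔY = k × (−c·ΔT) = (−$223.26 billion) / 0.9286 ≈ −$240.4 billion.

−$240.4 billion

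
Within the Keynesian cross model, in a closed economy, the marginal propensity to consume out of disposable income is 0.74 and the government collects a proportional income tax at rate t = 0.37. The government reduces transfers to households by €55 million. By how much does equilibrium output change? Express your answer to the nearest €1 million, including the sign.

The transfer change shifts disposable income by −€55 million, so first-round consumption changes by c·ΔTR = 0.74 × (−€55 million) = −€40.7 million.
Expenditure multiplier = 1/(1 − c(1−t)) = 1/(1 − 0.74×0.63) = 1/0.5338 ≈ 1.873.
The transfer multiplier is c × k ≈ 1.386, so ΔY = k × (c·ΔTR) = (−€40.7 million) / 0.5338 ≈ −€76 million.

−€76 million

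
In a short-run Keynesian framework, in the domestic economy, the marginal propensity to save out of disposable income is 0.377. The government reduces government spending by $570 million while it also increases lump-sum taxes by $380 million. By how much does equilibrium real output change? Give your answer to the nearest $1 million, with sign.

−$2,140 million

MPC = 1 − MPS = 1 − 0.377 = 0.623.
Expenditure multiplier = 1/(1 − MPC) = 1/(1 − 0.623) = 1/0.377 ≈ 2.653.
ΔG contributes k·ΔG = (−$570 million) / 0.377 ≈ −$1,511.9 million.
ΔT of +$380 million changes first-round spending by −c·ΔT = −$236.74 million, contributing k·(−c·ΔT) = (−$236.74 million) / 0.377 ≈ −$628 million.
Net ΔY = k(ΔG − c·ΔT) = (−$806.74 million) / 0.377 ≈ −$2,140 million.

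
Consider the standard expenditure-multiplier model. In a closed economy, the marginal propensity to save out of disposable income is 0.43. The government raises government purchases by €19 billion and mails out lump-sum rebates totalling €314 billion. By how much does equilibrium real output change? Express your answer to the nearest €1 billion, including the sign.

+€460 billion

MPC = 1 − MPS = 1 − 0.43 = 0.57.
Expenditure multiplier = 1/(1 − MPC) = 1/(1 − 0.57) = 1/0.43 ≈ 2.326.
ΔG contributes k·ΔG = (+€19 billion) / 0.43 ≈ +€44.2 billion.
ΔT of −€314 billion changes first-round spending by −c·ΔT = +€178.98 billion, contributing k·(−c·ΔT) = (+€178.98 billion) / 0.43 ≈ +€416.2 billion.
Net ΔY = k(ΔG − c·ΔT) = (+€197.98 billion) / 0.43 ≈ +€460 billion.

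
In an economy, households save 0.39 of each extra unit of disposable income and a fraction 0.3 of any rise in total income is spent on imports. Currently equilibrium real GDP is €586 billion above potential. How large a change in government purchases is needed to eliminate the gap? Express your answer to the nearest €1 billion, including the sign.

−€404 billion

MPC = 1 − MPS = 1 − 0.39 = 0.61.
Spending multiplier = 1/(1 − c + m) = 1/(1 − 0.61 + 0.3) = 1/0.69 ≈ 1.449.
Need ΔY = −€586 billion, so ΔG = ΔY/k = (−€586 billion) × 0.69 ≈ −€404 billion.
The government should cut government purchases by €404 billion.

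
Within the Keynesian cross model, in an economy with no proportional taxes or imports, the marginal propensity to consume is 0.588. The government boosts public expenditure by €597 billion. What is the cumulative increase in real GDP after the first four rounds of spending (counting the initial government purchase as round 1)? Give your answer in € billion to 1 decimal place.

€1,275.8 billion

Round 1 adds ΔG = €597 billion; each later round is MPC = 0.588 times the previous.
After 4 rounds: 597 + 351.036 + 206.409168 + 121.368590784 = ΔG·(1 − c^4)/(1 − c) = 597 × (1 − 0.119538913536)/0.412 ≈ €1,275.8 billion.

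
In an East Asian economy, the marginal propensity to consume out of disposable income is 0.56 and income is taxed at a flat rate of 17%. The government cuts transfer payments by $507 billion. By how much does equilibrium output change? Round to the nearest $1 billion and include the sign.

−$530 billion

The transfer change shifts disposable income by −$507 billion, so first-round consumption changes by c·ΔTR = 0.56 × (−$507 billion) = −$283.92 billion.
Expenditure multiplier = 1/(1 − c(1−t)) = 1/(1 − 0.56×0.83) = 1/0.5352 ≈ 1.868.
The transfer multiplier is c × k ≈ 1.046, so ΔY = k × (c·ΔTR) = (−$283.92 billion) / 0.5352 ≈ −$530 billion.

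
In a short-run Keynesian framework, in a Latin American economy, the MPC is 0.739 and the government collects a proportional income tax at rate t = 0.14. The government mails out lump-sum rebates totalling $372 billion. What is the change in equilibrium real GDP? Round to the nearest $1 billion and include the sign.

A lump-sum tax change of −$372 billion shifts disposable income by +$372 billion; first-round consumption changes by −c × ΔT = −0.739 × (−$372 billion) = +$274.908 billion.
Expenditure multiplier = 1/(1 − c(1−t)) = 1/(1 − 0.739×0.86) = 1/0.36446 ≈ 2.744.
The tax multiplier is −c × k ≈ −2.028, so ΔY = k × (−c·ΔT) = (+$274.908 billion) / 0.36446 ≈ +$754 billion.

+$754 billion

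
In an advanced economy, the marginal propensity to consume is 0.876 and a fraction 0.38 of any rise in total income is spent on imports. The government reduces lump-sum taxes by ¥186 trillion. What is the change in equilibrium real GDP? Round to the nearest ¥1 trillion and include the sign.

+¥323 trillion

A lump-sum tax change of −¥186 trillion shifts disposable income by +¥186 trillion; first-round consumption changes by −c × ΔT = −0.876 × (−¥186 trillion) = +¥162.936 trillion.
Expenditure multiplier = 1/(1 − c + m) = 1/(1 − 0.876 + 0.38) = 1/0.504 ≈ 1.984.
The tax multiplier is −c × k ≈ −1.738, so ΔY = k × (−c·ΔT) = (+¥162.936 trillion) / 0.504 ≈ +¥323 trillion.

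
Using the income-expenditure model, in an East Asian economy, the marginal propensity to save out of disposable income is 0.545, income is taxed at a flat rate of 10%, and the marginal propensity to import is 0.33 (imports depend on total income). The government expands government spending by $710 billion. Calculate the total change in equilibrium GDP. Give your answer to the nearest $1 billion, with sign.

+$771 billion

MPC = 1 − MPS = 1 − 0.545 = 0.455.
Expenditure multiplier = 1/(1 − c(1−t) + m) = 1/(1 − 0.455×0.9 + 0.33) = 1/0.9205 ≈ 1.086.
ΔY = k × ΔG = (+$710 billion) / 0.9205 ≈ +$771 billion.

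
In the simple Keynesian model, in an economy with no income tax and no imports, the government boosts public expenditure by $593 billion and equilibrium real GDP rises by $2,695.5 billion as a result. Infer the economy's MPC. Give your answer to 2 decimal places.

0.78

Implied spending multiplier k = ΔY/ΔG = 2,695.5/593 ≈ 4.5455.
Since k = 1/(1 − MPC), MPC = 1 − 1/k = 1 − ΔG/ΔY = 1 − 593/2,695.5 ≈ 0.78.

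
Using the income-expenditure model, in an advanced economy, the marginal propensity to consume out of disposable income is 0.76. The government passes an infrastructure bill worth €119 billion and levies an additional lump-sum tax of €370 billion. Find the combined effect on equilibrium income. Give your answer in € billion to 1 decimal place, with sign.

Expenditure multiplier = 1/(1 − MPC) = 1/(1 − 0.76) = 1/0.24 ≈ 4.167.
ΔG contributes k·ΔG = (+€119 billion) / 0.24 ≈ +€495.8 billion.
ΔT of +€370 billion changes first-round spending by −c·ΔT = −€281.2 billion, contributing k·(−c·ΔT) = (−€281.2 billion) / 0.24 ≈ −€1,171.7 billion.
Net ΔY = k(ΔG − c·ΔT) = (−€162.2 billion) / 0.24 ≈ −€675.8 billion.

−€675.8 billion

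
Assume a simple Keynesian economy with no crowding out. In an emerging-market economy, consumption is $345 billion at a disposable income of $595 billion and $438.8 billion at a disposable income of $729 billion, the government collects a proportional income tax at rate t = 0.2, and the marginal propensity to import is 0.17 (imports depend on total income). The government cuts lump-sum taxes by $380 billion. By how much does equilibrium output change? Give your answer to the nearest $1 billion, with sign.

+$436 billion

MPC = ΔC/ΔYd = (438.8 − 345)/(729 − 595) = 93.8/134 = 0.7.
A lump-sum tax change of −$380 billion shifts disposable income by +$380 billion; first-round consumption changes by −c × ΔT = −0.7 × (−$380 billion) = +$266 billion.
Expenditure multiplier = 1/(1 − c(1−t) + m) = 1/(1 − 0.7×0.8 + 0.17) = 1/0.61 ≈ 1.639.
The tax multiplier is −c × k ≈ −1.148, so ΔY = k × (−c·ΔT) = (+$266 billion) / 0.61 ≈ +$436 billion.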